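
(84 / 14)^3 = 216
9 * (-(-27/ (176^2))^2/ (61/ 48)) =-19683/ 3658141696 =-0.00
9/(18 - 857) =-9/839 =-0.01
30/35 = 6/7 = 0.86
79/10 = 7.90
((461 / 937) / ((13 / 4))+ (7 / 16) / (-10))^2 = 44004711529 / 3798445081600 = 0.01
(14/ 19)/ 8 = 7/ 76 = 0.09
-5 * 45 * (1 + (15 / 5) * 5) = -3600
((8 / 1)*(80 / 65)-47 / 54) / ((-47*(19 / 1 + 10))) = -6301 / 956826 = -0.01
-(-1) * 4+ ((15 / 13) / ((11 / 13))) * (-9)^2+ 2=1281 / 11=116.45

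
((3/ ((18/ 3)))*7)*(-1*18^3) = -20412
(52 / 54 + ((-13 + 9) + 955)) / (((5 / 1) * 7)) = 25703 / 945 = 27.20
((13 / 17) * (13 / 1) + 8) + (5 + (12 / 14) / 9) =8224 / 357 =23.04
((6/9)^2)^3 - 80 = -58256/729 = -79.91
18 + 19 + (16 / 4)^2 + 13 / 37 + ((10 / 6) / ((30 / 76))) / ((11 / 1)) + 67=442253 / 3663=120.74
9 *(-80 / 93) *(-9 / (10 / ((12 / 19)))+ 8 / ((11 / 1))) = -7968 / 6479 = -1.23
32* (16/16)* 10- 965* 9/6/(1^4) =-2255/2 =-1127.50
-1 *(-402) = 402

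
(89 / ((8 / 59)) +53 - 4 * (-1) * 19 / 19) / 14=5707 / 112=50.96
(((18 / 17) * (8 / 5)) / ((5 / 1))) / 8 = 0.04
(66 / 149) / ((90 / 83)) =913 / 2235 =0.41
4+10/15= 14/3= 4.67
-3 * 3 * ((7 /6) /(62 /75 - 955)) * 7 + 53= 53.08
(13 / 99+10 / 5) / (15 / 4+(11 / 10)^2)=5275 / 12276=0.43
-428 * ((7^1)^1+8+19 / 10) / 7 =-36166 / 35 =-1033.31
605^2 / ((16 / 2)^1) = 366025 / 8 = 45753.12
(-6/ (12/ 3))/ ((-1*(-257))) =-3/ 514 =-0.01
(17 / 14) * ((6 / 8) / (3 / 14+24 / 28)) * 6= 51 / 10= 5.10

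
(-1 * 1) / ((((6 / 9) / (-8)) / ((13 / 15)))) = 52 / 5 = 10.40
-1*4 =-4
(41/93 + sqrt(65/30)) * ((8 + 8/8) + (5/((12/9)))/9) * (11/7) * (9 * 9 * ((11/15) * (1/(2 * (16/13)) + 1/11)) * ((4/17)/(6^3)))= 254815/1214208 + 6215 * sqrt(78)/78336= 0.91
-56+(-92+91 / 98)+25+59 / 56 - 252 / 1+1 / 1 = -20833 / 56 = -372.02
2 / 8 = 1 / 4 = 0.25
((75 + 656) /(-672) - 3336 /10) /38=-1124551 /127680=-8.81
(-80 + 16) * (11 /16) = -44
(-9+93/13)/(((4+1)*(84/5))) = -0.02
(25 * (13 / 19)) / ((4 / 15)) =4875 / 76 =64.14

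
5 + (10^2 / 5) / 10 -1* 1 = 6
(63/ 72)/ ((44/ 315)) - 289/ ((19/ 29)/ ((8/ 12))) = -5774539/ 20064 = -287.81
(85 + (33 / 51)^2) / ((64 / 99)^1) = 1221957 / 9248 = 132.13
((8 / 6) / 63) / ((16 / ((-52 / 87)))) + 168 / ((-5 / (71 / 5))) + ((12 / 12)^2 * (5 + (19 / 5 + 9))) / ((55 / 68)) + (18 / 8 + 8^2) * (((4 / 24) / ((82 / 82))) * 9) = -12868698589 / 36174600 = -355.74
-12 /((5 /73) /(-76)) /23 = 66576 /115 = 578.92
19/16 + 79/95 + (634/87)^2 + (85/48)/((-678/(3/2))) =286639102987/5200205760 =55.12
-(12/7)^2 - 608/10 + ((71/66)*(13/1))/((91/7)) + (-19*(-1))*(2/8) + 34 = -23.91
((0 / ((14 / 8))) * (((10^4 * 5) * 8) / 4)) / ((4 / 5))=0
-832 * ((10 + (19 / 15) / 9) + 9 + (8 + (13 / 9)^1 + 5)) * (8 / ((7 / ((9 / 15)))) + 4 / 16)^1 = -123542432 / 4725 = -26146.55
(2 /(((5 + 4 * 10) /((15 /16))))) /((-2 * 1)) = -1 /48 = -0.02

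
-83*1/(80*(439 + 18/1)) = -83/36560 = -0.00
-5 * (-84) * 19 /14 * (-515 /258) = -1137.79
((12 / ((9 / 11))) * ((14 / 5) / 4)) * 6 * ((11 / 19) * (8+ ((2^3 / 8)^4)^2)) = 320.97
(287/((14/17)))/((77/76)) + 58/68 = 902757/2618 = 344.83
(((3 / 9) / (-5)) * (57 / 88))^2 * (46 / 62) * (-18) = -74727 / 3000800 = -0.02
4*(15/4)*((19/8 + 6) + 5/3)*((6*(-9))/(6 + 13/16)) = -130140/109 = -1193.94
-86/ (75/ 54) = -1548/ 25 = -61.92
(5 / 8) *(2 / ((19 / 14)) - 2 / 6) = 325 / 456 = 0.71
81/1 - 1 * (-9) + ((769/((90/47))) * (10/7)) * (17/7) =654121/441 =1483.27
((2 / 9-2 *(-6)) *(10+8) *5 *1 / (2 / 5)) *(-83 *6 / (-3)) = 456500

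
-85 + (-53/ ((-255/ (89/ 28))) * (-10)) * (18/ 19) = -91.26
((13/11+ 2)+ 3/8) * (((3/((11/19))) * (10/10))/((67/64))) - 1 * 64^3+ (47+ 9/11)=-2124671018/8107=-262078.58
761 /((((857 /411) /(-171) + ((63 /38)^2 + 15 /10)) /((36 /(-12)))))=-12194315748 /22628233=-538.90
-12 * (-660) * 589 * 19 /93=953040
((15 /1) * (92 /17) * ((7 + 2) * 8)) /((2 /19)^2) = 8967240 /17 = 527484.71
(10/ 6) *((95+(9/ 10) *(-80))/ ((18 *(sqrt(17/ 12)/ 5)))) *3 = 575 *sqrt(51)/ 153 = 26.84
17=17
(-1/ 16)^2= 1/ 256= 0.00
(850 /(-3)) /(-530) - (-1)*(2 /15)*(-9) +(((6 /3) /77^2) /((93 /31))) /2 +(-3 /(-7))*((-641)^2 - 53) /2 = 138317552718 /1571185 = 88033.91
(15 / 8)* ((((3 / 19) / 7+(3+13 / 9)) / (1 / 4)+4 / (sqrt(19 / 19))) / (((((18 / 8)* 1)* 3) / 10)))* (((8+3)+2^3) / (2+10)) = 96.18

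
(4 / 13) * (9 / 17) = 36 / 221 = 0.16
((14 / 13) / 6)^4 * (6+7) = 2401 / 177957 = 0.01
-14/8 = -7/4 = -1.75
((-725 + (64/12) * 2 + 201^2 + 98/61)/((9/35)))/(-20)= -25420339/3294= -7717.16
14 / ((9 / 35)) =490 / 9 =54.44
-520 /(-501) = 520 /501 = 1.04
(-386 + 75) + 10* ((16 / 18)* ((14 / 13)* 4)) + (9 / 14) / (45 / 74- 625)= -10319879506 / 37841895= -272.71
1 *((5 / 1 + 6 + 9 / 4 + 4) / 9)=23 / 12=1.92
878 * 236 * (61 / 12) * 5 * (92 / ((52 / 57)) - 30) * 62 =300729776740 / 13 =23133059749.23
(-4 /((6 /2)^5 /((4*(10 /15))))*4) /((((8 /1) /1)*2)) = -0.01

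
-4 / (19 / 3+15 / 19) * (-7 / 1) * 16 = 62.90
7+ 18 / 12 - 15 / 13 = 191 / 26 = 7.35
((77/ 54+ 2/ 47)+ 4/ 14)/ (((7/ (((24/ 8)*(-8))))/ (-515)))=64199900/ 20727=3097.40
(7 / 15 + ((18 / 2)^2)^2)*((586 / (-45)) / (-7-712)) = 57675292 / 485325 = 118.84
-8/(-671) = 8/671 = 0.01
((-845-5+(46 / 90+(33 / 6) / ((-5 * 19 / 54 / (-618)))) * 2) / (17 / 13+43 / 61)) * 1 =511078984 / 341145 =1498.13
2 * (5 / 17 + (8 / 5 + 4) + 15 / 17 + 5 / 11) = 14.46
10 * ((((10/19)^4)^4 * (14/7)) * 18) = 0.01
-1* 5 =-5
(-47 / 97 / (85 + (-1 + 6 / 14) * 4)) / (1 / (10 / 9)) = -3290 / 505467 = -0.01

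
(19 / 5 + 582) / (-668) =-2929 / 3340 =-0.88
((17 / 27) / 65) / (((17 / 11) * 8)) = 11 / 14040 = 0.00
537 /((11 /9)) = 4833 /11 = 439.36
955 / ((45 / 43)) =8213 / 9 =912.56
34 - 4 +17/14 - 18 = 185/14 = 13.21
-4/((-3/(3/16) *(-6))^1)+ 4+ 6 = 239/24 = 9.96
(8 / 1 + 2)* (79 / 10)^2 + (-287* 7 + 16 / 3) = -41387 / 30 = -1379.57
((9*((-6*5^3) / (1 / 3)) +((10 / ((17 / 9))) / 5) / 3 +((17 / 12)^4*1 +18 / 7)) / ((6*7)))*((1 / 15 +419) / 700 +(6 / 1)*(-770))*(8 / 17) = 173059245136973023 / 165173904000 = 1047739.63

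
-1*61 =-61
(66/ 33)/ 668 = 1/ 334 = 0.00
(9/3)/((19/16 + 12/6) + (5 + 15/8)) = 48/161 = 0.30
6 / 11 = 0.55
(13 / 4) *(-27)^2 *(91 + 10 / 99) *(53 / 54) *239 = 4455503247 / 88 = 50630718.72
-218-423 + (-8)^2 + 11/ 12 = -576.08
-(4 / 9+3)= -31 / 9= -3.44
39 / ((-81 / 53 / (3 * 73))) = -50297 / 9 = -5588.56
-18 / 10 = -9 / 5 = -1.80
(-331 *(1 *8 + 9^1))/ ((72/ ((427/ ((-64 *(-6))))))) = -2402729/ 27648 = -86.90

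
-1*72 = -72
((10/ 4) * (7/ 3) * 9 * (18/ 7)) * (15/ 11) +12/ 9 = 185.42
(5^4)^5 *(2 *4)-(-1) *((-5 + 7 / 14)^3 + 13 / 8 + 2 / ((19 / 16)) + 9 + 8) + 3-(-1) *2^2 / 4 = 28991699218747461 / 38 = 762939453124933.18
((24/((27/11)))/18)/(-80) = -11/1620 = -0.01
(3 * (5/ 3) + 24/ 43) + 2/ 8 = 5.81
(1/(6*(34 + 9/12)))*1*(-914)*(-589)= 1076692/417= 2582.00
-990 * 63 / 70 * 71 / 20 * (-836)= 13221549 / 5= 2644309.80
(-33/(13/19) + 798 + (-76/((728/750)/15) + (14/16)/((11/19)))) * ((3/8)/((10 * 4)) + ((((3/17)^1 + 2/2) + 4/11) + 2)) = -20564937907/13691392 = -1502.03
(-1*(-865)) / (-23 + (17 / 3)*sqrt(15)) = -59685 / 142-14705*sqrt(15) / 142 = -821.39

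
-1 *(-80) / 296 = 10 / 37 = 0.27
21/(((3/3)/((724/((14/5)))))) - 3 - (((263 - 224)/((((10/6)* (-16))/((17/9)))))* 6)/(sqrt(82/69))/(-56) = 5427 - 663* sqrt(5658)/183680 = 5426.73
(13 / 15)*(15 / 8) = 13 / 8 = 1.62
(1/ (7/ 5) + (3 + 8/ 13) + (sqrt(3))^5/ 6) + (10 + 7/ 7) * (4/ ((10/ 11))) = 3 * sqrt(3)/ 2 + 23992/ 455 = 55.33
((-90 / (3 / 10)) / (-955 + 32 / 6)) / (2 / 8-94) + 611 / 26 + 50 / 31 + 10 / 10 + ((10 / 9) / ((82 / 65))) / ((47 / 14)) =403942527397 / 15317164170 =26.37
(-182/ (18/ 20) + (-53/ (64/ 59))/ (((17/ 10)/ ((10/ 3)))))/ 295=-145913/ 144432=-1.01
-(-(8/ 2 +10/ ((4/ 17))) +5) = 83/ 2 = 41.50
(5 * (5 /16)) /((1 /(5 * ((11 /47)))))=1375 /752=1.83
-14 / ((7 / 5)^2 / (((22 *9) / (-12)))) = 825 / 7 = 117.86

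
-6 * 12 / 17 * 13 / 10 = -468 / 85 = -5.51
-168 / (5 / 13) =-436.80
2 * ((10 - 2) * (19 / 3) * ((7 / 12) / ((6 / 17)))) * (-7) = -31654 / 27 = -1172.37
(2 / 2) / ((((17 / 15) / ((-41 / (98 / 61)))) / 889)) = -4764405 / 238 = -20018.51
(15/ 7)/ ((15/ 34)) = 34/ 7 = 4.86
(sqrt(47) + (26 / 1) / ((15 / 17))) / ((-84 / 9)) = -221 / 70 - 3 * sqrt(47) / 28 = -3.89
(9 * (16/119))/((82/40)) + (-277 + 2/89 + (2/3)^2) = -1078406257/3908079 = -275.94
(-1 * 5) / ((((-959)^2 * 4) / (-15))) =75 / 3678724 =0.00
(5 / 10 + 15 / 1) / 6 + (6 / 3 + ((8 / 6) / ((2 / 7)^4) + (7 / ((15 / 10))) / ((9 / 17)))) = 213.48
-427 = -427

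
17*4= 68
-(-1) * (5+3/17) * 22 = 1936/17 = 113.88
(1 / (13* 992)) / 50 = 1 / 644800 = 0.00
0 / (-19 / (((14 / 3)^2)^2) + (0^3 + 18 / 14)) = 0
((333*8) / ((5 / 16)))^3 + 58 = 619516098830.99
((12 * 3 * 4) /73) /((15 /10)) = 96 /73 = 1.32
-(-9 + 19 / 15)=116 / 15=7.73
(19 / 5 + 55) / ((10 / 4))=588 / 25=23.52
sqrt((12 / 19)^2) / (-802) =-6 / 7619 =-0.00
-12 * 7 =-84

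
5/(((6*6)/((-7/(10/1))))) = -7/72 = -0.10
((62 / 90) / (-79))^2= 961 / 12638025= 0.00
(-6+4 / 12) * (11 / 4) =-187 / 12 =-15.58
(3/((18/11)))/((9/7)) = 1.43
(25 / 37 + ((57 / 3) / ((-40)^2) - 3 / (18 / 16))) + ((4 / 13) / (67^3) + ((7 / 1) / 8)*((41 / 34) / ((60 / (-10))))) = -25439082183143 / 11804827444800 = -2.15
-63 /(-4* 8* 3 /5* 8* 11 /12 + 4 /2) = 315 /694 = 0.45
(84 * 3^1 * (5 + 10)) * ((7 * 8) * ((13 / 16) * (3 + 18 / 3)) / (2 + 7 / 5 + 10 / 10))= 3869775 / 11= 351797.73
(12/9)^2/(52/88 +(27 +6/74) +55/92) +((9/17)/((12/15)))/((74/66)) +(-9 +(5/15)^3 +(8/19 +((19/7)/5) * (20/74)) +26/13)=-18305412326713/3187939049820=-5.74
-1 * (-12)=12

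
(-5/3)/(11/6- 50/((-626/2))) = -3130/3743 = -0.84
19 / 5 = 3.80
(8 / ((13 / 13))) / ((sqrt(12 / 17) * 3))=3.17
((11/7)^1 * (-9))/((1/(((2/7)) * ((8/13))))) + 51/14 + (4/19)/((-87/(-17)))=2521501/2105922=1.20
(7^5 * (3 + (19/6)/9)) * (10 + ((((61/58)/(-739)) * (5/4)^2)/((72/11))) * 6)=250295994773755/444393216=563230.91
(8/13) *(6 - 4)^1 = 1.23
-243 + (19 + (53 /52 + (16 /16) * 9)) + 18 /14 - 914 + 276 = -309653 /364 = -850.70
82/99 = 0.83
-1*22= -22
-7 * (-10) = 70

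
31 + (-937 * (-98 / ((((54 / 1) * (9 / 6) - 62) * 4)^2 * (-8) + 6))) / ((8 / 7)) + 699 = 134588449 / 184808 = 728.26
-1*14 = -14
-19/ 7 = -2.71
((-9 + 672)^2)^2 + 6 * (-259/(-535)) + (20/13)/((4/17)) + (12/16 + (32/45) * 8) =48378650388415721/250380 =193220905776.88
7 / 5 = 1.40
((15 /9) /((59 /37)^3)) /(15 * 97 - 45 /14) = 709142 /2504596905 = 0.00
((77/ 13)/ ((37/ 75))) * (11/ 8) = 63525/ 3848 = 16.51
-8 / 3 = -2.67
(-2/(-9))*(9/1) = 2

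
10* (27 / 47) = 270 / 47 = 5.74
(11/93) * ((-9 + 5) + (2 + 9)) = 77/93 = 0.83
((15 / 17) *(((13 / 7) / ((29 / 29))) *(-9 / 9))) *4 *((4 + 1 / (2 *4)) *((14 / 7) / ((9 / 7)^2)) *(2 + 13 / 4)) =-35035 / 204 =-171.74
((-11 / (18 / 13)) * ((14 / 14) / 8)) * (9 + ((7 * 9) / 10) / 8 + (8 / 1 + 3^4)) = -1130129 / 11520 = -98.10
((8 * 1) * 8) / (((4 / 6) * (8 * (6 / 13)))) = 26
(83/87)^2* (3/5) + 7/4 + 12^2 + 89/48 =29902649/201840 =148.15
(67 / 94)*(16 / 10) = 268 / 235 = 1.14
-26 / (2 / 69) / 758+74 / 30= 14591 / 11370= 1.28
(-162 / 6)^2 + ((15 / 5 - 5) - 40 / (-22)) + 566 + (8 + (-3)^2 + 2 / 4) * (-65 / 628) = 17864183 / 13816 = 1293.01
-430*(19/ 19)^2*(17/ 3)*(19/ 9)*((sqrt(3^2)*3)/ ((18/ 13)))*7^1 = -6319495/ 27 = -234055.37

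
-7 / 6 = -1.17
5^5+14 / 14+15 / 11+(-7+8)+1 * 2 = 34434 / 11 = 3130.36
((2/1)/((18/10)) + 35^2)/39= 11035/351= 31.44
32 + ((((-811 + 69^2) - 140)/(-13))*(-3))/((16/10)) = 30239/52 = 581.52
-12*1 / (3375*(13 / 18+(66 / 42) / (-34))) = -119 / 22625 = -0.01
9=9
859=859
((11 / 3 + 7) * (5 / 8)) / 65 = 4 / 39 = 0.10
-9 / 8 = -1.12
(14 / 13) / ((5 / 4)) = 56 / 65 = 0.86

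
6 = 6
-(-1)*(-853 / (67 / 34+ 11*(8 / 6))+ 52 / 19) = -1564870 / 32243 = -48.53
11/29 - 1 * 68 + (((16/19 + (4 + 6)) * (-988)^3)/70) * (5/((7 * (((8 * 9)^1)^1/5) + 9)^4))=-1341757478729327/18441040248603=-72.76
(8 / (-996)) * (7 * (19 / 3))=-266 / 747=-0.36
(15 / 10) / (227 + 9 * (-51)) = -3 / 464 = -0.01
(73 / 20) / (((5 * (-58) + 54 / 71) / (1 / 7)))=-5183 / 2875040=-0.00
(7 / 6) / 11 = 7 / 66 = 0.11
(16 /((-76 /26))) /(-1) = 104 /19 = 5.47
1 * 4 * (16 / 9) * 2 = 128 / 9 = 14.22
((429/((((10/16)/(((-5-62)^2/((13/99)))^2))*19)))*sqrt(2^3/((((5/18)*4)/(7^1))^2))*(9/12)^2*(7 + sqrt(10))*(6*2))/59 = 22172662637572986*sqrt(2)*(sqrt(10) + 7)/364325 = 874651268267.12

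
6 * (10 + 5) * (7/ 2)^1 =315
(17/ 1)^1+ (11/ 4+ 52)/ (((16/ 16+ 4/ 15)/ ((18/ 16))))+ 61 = 76989/ 608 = 126.63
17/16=1.06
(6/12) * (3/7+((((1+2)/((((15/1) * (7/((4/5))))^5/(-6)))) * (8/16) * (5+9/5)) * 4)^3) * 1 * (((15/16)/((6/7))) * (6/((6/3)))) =4662246702781482716090974490974735196381/6630750866178108751773834228515625000000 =0.70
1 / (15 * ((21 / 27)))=3 / 35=0.09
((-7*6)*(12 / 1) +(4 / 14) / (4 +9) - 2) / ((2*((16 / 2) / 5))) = -57555 / 364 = -158.12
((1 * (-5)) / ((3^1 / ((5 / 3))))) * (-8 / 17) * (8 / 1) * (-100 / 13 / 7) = -160000 / 13923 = -11.49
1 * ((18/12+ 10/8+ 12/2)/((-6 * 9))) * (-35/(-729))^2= -42875/114791256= -0.00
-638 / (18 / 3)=-319 / 3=-106.33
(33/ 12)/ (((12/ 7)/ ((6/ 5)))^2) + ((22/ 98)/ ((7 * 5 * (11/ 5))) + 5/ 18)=2010493/ 1234800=1.63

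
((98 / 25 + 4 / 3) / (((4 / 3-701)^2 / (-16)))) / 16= -1182 / 110145025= -0.00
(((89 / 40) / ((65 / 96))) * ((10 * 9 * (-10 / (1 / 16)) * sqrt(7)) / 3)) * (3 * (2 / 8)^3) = -9612 * sqrt(7) / 13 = -1956.23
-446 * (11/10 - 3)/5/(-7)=-4237/175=-24.21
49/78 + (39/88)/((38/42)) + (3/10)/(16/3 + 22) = 15092243/13367640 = 1.13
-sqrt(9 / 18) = -sqrt(2) / 2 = -0.71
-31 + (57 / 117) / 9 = -10862 / 351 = -30.95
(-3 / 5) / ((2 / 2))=-3 / 5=-0.60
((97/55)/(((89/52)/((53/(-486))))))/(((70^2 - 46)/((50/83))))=-0.00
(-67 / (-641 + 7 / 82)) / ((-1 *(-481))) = 5494 / 25278955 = 0.00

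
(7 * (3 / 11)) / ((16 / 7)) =147 / 176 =0.84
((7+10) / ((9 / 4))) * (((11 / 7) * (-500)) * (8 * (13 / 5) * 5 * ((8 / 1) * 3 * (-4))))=59270095.24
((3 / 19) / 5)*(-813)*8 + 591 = 36633 / 95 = 385.61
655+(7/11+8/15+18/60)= 43327/66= 656.47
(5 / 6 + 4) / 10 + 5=329 / 60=5.48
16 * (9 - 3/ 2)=120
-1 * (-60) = 60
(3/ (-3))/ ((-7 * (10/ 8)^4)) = 256/ 4375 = 0.06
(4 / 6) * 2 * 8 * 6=64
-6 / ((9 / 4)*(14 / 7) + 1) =-12 / 11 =-1.09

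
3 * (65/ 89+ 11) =3132/ 89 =35.19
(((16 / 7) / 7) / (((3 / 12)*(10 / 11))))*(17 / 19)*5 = 5984 / 931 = 6.43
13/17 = 0.76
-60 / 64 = -15 / 16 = -0.94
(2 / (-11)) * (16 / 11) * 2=-64 / 121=-0.53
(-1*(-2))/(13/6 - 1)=12/7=1.71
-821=-821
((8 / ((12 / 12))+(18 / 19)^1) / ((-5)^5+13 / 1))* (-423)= 1.22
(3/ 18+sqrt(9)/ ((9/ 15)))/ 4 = 31/ 24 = 1.29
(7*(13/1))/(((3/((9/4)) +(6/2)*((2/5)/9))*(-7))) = -195/22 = -8.86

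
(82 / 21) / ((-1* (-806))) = 41 / 8463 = 0.00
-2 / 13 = -0.15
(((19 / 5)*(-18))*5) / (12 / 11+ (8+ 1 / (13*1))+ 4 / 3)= -146718 / 4505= -32.57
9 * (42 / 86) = 189 / 43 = 4.40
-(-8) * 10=80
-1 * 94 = -94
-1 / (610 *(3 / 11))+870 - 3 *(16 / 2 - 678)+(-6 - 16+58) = 5336269 / 1830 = 2915.99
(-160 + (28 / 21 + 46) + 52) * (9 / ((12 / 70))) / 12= -265.42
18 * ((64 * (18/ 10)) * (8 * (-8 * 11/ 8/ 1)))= -912384/ 5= -182476.80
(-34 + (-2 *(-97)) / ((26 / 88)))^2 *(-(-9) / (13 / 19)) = 11202694956 / 2197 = 5099087.37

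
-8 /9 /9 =-8 /81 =-0.10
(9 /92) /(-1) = -9 /92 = -0.10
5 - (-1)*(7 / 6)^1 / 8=247 / 48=5.15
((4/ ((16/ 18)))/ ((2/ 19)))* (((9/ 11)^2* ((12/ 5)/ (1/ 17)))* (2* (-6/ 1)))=-8476812/ 605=-14011.26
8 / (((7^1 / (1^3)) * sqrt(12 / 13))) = 4 * sqrt(39) / 21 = 1.19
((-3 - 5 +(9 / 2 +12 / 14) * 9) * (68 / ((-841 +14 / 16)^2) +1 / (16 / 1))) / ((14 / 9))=229238543691 / 141658893376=1.62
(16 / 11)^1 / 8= 2 / 11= 0.18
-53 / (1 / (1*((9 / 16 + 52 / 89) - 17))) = 1196475 / 1424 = 840.22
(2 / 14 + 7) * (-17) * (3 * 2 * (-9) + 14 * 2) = 3157.14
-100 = -100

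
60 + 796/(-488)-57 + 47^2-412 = 219401/122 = 1798.37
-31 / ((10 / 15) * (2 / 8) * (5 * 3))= -12.40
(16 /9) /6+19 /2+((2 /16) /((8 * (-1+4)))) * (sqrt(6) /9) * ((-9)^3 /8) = 529 /54 - 27 * sqrt(6) /512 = 9.67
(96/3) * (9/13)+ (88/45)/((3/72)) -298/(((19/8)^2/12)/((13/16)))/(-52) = 5560712/70395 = 78.99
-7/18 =-0.39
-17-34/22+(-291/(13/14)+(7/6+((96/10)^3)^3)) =1160534930903132929/1675781250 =692533665.06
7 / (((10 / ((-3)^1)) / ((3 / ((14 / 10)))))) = -9 / 2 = -4.50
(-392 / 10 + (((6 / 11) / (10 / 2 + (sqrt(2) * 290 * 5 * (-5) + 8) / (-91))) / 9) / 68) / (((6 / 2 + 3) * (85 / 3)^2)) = -3296329829511 / 405033721229500 + 1885 * sqrt(2) / 1620134884918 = -0.01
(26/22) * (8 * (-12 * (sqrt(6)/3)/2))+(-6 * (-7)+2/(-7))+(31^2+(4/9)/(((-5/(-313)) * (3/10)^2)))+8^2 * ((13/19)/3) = 14289809/10773 - 208 * sqrt(6)/11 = 1280.13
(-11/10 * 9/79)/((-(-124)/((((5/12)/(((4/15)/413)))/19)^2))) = -2110791375/1810614272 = -1.17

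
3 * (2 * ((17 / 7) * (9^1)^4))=669222 / 7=95603.14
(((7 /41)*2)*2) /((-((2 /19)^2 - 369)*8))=2527 /10922810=0.00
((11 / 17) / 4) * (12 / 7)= 33 / 119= 0.28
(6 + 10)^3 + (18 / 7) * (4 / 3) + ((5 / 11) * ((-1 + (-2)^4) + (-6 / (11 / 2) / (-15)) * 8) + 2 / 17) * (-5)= 58509287 / 14399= 4063.43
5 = 5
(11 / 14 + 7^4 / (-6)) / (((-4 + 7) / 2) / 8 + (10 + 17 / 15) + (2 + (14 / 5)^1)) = -670960 / 27083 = -24.77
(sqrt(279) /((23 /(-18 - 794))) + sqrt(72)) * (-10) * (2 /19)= -120 * sqrt(2) /19 + 48720 * sqrt(31) /437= 611.80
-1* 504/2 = -252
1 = 1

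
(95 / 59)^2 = 2.59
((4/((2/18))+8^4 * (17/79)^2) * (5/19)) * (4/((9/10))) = 281684000/1067211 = 263.94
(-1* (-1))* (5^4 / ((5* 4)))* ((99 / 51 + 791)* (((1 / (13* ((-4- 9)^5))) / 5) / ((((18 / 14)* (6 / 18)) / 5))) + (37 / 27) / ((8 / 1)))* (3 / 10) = 75731723525 / 47264113728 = 1.60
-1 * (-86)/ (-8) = -43/ 4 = -10.75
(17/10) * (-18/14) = -153/70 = -2.19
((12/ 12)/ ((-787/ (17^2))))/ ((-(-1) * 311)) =-289/ 244757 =-0.00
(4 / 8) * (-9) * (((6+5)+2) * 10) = -585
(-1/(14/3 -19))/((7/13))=39/301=0.13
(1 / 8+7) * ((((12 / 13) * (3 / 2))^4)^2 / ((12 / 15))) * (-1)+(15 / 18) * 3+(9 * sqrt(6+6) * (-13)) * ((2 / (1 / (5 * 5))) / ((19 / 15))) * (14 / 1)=-224099.33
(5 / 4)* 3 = 3.75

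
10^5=100000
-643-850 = -1493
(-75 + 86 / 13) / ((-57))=1.20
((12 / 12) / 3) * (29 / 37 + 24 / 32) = 227 / 444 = 0.51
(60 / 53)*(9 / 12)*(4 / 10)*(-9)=-162 / 53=-3.06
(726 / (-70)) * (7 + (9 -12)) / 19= -1452 / 665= -2.18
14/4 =3.50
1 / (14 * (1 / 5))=5 / 14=0.36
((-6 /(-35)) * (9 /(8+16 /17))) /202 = 459 /537320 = 0.00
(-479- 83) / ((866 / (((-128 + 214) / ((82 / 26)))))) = -314158 / 17753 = -17.70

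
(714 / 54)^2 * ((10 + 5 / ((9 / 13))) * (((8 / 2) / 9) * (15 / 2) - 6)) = -17559640 / 2187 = -8029.10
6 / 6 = 1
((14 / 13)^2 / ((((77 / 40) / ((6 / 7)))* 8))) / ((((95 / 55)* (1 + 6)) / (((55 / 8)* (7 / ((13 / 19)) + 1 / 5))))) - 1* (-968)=282962438 / 292201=968.38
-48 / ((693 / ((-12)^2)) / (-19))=14592 / 77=189.51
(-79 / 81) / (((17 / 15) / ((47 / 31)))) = -18565 / 14229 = -1.30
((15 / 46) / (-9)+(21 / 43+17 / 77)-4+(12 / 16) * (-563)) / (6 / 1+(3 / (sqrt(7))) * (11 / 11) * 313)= 388907657 / 19179002502-121728096641 * sqrt(7) / 268506035028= -1.18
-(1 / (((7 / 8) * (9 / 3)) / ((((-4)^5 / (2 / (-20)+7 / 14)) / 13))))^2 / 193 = -29.16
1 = 1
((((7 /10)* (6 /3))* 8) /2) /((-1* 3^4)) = -28 /405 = -0.07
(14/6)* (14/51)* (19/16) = 931/1224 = 0.76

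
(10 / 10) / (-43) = -0.02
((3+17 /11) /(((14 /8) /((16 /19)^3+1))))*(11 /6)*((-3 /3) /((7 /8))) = -1252000 /144039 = -8.69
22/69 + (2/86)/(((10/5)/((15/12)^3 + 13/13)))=134129/379776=0.35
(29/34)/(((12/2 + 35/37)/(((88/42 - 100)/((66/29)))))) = -62234/11781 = -5.28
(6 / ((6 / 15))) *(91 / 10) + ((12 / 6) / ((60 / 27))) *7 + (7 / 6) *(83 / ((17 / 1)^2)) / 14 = 2476567 / 17340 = 142.82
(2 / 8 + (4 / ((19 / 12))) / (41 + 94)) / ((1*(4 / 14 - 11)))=-6433 / 256500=-0.03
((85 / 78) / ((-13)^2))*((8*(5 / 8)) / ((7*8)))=425 / 738192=0.00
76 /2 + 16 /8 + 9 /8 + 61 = 102.12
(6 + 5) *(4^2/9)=176/9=19.56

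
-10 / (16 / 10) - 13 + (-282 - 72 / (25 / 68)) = -49709 / 100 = -497.09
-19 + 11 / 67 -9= -1865 / 67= -27.84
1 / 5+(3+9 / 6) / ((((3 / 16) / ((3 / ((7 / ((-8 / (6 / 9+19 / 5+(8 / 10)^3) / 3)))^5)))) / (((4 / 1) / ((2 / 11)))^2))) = 207011700825136896349 / 1906258504125684481745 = 0.11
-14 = -14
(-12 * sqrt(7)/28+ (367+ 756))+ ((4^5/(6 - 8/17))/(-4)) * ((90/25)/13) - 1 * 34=3287727/3055 - 3 * sqrt(7)/7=1075.05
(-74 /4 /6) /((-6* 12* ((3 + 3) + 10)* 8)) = 37 /110592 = 0.00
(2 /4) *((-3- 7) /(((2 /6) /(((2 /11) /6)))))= -5 /11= -0.45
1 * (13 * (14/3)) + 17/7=1325/21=63.10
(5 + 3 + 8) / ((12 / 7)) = 28 / 3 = 9.33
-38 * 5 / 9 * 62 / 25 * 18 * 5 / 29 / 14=-2356 / 203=-11.61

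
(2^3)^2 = 64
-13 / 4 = -3.25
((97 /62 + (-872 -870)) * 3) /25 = -323721 /1550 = -208.85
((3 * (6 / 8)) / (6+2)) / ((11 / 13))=117 / 352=0.33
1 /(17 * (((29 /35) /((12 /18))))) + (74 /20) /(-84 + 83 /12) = -124 /184875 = -0.00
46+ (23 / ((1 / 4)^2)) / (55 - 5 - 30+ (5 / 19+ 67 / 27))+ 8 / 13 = 2381250 / 37921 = 62.80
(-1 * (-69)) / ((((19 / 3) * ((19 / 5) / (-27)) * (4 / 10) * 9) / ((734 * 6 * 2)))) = -68372100 / 361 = -189396.40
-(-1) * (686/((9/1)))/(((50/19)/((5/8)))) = 18.10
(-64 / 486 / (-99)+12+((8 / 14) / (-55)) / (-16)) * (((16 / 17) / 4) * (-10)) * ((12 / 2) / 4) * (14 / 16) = -40422427 / 1090584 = -37.06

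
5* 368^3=249180160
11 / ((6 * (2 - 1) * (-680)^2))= 11 / 2774400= 0.00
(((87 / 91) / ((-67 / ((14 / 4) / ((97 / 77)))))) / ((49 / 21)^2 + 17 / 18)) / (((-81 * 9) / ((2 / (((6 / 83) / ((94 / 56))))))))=0.00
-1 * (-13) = 13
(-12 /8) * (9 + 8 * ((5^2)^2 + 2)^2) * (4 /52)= -9435123 /26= -362889.35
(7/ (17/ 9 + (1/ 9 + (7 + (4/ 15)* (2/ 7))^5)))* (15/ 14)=191442234375/ 452921585486386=0.00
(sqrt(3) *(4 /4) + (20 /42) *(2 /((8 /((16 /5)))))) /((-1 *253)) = -sqrt(3) /253 - 8 /5313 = -0.01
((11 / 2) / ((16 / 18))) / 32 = 99 / 512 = 0.19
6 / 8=3 / 4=0.75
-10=-10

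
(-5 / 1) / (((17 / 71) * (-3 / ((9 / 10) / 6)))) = 71 / 68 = 1.04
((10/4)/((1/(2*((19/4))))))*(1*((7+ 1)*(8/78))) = 19.49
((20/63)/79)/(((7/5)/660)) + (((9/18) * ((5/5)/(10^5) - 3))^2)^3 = 9873707683870973228995677529096611613/743232000000000000000000000000000000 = 13.28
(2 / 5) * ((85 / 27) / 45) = 34 / 1215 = 0.03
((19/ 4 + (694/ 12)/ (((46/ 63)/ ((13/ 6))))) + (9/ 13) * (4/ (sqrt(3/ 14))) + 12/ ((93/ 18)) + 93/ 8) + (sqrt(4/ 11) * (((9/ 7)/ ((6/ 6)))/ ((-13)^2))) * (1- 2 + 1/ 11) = -180 * sqrt(11)/ 143143 + 12 * sqrt(42)/ 13 + 542769/ 2852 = 196.29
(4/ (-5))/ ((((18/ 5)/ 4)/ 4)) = -32/ 9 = -3.56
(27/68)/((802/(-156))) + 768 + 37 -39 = 10442591/13634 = 765.92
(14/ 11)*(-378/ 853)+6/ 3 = 13474/ 9383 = 1.44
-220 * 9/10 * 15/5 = -594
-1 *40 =-40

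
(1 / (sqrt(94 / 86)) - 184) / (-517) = 184 / 517 - sqrt(2021) / 24299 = 0.35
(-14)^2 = 196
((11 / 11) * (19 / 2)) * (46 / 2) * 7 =3059 / 2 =1529.50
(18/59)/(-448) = -9/13216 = -0.00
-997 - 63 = -1060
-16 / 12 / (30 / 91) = -182 / 45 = -4.04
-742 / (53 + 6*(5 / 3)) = -106 / 9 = -11.78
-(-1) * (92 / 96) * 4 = 23 / 6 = 3.83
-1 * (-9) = 9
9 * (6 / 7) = 54 / 7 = 7.71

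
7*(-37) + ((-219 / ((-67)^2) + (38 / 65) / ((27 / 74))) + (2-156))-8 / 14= -22721703464 / 55147365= -412.02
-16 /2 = -8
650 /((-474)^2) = 325 /112338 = 0.00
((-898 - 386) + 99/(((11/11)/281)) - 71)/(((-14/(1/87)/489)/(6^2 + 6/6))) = -79802192/203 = -393114.25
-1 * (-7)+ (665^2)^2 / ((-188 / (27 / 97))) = -289548121.26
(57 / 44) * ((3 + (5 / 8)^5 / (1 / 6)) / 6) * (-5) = -5560065 / 1441792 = -3.86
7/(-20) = -7/20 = -0.35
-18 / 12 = -3 / 2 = -1.50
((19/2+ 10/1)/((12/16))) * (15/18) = 65/3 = 21.67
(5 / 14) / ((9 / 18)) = 5 / 7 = 0.71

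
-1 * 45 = -45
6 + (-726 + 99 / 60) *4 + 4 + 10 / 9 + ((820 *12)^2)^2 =421883856691070117 / 45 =9375196815357113.71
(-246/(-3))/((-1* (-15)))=5.47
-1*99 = -99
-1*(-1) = 1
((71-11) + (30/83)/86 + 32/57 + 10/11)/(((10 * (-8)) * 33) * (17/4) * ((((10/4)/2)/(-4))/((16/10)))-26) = 4402105696/155061311559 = 0.03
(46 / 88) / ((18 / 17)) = 391 / 792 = 0.49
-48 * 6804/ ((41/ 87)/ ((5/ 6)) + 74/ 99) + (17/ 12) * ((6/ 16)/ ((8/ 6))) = -18752882601/ 75392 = -248738.36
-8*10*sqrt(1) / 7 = -80 / 7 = -11.43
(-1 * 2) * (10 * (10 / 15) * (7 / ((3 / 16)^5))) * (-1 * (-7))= -2055208960 / 729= -2819216.68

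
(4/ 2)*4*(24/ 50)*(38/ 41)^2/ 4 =34656/ 42025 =0.82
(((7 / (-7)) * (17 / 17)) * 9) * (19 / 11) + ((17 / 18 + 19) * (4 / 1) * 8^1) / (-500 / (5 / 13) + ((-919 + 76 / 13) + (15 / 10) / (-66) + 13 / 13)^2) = -418300112908619 / 26909524226475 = -15.54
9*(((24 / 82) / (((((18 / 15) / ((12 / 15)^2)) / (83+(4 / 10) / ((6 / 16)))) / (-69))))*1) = -8352864 / 1025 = -8149.14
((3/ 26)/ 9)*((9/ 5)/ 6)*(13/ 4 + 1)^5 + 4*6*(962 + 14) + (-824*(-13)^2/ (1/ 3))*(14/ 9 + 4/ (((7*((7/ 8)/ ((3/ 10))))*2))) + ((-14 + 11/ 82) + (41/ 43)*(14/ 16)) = -46047826919912407/ 68999024640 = -667369.24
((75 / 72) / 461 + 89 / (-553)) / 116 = -970871 / 709733472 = -0.00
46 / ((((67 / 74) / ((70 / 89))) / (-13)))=-3097640 / 5963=-519.48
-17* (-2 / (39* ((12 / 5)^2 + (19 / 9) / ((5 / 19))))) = 2550 / 40313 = 0.06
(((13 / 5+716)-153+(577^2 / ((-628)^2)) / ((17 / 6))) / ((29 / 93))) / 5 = 362.96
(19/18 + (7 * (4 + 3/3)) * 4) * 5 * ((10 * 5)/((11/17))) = 5395375/99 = 54498.74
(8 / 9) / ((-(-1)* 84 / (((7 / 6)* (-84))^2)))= 2744 / 27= 101.63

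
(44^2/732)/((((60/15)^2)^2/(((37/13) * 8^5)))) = 2292224/2379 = 963.52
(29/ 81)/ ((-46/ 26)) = -377/ 1863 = -0.20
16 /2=8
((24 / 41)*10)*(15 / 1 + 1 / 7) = 25440 / 287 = 88.64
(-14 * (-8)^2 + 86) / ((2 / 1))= -405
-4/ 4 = -1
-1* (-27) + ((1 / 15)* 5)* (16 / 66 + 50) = 4331 / 99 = 43.75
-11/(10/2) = -11/5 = -2.20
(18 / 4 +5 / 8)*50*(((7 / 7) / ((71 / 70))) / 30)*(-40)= -71750 / 213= -336.85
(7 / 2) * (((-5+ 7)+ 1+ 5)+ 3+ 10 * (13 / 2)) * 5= 1330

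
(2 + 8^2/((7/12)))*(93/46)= 1581/7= 225.86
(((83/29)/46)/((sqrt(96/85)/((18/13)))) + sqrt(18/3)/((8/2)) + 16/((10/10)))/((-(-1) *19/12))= 747 *sqrt(510)/329498 + 3 *sqrt(6)/19 + 192/19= 10.54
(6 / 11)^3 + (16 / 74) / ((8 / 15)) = 27957 / 49247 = 0.57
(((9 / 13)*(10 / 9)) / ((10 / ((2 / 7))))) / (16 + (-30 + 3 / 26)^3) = -2704 / 3281713519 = -0.00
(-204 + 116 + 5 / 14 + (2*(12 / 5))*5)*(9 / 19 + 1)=-1782 / 19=-93.79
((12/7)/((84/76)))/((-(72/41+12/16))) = -12464/20139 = -0.62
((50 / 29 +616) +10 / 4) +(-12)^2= 44325 / 58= 764.22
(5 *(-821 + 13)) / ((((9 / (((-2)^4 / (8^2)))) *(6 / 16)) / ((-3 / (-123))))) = -8080 / 1107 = -7.30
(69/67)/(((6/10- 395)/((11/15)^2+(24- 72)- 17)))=83398/495465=0.17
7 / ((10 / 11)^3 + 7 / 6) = 55902 / 15317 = 3.65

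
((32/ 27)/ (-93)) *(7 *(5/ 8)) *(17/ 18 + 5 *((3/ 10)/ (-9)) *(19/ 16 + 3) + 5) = -52885/ 180792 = -0.29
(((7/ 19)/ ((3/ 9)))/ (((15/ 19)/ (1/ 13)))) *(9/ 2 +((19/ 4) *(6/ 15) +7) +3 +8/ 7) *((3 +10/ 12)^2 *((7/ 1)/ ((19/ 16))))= 9094568/ 55575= 163.64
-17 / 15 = -1.13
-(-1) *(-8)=-8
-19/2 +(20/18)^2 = -1339/162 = -8.27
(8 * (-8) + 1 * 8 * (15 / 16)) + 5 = -103 / 2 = -51.50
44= 44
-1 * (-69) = 69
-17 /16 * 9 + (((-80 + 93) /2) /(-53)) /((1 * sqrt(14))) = -153 /16 - 13 * sqrt(14) /1484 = -9.60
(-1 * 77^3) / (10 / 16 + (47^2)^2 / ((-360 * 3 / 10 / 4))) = 14087304 / 5576759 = 2.53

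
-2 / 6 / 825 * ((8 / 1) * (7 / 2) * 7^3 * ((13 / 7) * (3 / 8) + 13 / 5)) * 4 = -633178 / 12375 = -51.17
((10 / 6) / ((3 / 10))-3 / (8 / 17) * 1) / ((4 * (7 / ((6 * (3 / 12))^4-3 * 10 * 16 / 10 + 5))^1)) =35813 / 32256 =1.11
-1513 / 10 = -151.30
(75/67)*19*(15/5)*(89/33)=126825/737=172.08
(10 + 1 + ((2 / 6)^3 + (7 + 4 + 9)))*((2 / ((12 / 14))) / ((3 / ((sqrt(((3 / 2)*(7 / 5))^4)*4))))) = 287434 / 675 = 425.83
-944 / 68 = -236 / 17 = -13.88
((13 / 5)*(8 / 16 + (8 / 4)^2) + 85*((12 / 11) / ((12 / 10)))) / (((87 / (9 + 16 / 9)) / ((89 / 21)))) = 46.71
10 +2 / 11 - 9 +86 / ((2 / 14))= 6635 / 11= 603.18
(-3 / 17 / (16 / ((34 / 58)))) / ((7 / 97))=-291 / 3248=-0.09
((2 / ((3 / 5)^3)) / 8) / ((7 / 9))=125 / 84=1.49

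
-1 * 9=-9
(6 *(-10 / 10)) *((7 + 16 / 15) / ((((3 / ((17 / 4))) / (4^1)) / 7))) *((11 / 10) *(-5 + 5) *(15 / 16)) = 0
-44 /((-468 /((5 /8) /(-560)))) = -0.00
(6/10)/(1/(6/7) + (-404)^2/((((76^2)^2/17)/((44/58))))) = 0.49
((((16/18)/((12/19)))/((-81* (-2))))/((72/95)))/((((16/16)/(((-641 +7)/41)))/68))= -9727145/807003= -12.05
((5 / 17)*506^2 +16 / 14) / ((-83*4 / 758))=-1698184542 / 9877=-171933.23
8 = 8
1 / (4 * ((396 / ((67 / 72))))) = 67 / 114048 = 0.00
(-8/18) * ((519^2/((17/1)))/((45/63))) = -838012/85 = -9858.96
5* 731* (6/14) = 10965/7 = 1566.43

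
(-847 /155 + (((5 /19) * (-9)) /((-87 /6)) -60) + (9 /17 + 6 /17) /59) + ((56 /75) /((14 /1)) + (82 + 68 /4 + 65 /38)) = 91171727389 /2569836450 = 35.48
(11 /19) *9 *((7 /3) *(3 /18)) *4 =154 /19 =8.11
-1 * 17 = -17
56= 56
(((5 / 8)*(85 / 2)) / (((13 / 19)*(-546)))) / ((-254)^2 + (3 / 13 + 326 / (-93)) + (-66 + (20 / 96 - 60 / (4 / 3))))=-250325 / 226733963092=-0.00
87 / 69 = 29 / 23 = 1.26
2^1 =2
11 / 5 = 2.20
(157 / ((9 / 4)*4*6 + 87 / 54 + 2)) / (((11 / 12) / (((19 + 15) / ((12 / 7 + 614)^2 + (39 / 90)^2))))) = 2991038400 / 11218112346551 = 0.00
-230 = -230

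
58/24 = 29/12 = 2.42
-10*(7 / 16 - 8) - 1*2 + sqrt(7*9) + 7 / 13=3*sqrt(7) + 7713 / 104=82.10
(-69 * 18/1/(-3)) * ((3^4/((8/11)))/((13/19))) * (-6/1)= -10512909/26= -404342.65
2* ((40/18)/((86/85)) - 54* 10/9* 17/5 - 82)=-219664/387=-567.61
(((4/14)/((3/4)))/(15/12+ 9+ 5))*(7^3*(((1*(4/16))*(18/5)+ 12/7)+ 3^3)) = 77392/305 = 253.74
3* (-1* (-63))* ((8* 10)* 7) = 105840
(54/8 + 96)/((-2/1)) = -411/8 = -51.38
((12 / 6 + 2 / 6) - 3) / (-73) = 2 / 219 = 0.01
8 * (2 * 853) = 13648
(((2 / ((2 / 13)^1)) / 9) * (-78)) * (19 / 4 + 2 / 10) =-5577 / 10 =-557.70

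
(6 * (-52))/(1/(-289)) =90168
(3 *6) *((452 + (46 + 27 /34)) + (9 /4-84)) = 255231 /34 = 7506.79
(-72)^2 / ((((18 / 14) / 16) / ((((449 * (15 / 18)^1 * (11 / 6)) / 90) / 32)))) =15365.78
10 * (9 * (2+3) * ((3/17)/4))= 675/34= 19.85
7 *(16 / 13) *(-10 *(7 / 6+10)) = -37520 / 39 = -962.05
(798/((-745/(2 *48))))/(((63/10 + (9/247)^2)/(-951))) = 987724972416/63645797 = 15519.09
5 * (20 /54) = 50 /27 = 1.85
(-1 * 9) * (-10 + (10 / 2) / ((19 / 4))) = 1530 / 19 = 80.53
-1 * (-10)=10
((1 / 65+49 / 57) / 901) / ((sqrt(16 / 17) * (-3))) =-1621 * sqrt(17) / 20029230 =-0.00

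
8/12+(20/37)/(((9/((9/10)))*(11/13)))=892/1221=0.73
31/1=31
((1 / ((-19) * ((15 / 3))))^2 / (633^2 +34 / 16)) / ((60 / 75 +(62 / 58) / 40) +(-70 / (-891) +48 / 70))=11575872 / 66601089006410495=0.00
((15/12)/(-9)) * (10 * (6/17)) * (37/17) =-925/867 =-1.07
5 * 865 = 4325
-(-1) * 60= 60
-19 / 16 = -1.19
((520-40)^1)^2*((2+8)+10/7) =18432000/7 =2633142.86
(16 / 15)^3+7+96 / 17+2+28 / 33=10545577 / 631125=16.71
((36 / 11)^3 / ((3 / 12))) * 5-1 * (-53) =1003663 / 1331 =754.07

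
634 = 634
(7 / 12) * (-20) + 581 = 1708 / 3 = 569.33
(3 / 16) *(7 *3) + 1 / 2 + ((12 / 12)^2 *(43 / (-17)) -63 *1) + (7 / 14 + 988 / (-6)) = -183811 / 816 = -225.26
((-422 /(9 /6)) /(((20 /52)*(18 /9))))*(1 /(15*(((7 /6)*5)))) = -10972 /2625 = -4.18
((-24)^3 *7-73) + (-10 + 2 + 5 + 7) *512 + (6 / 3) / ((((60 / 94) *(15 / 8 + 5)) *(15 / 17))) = -94792.48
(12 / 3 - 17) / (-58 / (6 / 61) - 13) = 39 / 1808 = 0.02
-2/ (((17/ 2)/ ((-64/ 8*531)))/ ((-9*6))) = -917568/ 17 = -53974.59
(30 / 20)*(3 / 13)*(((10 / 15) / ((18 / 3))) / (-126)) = -1 / 3276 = -0.00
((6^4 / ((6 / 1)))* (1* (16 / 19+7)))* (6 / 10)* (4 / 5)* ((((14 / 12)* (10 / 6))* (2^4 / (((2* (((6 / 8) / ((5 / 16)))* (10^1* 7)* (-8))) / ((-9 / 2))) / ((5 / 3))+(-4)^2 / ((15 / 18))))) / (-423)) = -8344 / 52687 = -0.16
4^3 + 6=70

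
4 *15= 60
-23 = -23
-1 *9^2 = -81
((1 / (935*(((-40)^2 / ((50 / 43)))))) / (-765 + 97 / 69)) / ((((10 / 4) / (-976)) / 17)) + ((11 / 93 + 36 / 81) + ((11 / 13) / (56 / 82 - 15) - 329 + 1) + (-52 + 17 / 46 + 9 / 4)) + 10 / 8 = -11459955518862883457 / 30508886386321200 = -375.63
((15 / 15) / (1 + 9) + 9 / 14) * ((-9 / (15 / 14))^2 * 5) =6552 / 25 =262.08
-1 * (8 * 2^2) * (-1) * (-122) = -3904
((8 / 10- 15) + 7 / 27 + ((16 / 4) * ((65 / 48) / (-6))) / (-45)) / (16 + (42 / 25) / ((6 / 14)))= -225515 / 322704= -0.70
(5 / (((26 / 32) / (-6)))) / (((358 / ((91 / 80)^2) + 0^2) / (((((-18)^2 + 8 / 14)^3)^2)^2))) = -46115248031435242347056723633821622206464 / 252815347855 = -182406837332851460269414400000.00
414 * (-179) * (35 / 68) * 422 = -273636405 / 17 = -16096259.12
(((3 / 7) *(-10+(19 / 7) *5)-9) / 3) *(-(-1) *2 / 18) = -0.28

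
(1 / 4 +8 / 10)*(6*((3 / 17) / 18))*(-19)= -399 / 340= -1.17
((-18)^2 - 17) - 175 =132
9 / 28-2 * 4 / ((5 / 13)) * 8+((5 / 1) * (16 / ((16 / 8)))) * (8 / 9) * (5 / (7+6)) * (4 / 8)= -2608367 / 16380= -159.24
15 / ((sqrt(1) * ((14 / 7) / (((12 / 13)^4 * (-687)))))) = -106842240 / 28561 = -3740.84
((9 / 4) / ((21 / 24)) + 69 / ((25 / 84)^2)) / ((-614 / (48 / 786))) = -13677192 / 175949375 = -0.08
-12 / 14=-6 / 7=-0.86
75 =75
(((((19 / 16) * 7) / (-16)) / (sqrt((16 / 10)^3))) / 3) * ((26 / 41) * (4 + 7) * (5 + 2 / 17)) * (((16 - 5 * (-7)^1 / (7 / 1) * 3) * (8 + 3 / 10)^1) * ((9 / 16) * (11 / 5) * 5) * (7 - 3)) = -140494931577 * sqrt(10) / 22839296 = -19452.61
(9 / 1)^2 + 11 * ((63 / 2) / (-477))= 8509 / 106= 80.27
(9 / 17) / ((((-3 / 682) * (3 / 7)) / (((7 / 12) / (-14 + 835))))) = -16709 / 83742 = -0.20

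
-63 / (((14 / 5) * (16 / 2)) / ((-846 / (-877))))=-19035 / 7016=-2.71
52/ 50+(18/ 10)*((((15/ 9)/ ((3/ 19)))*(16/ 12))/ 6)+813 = 184109/ 225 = 818.26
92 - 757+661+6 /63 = -82 /21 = -3.90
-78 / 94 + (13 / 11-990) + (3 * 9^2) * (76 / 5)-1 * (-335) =7855691 / 2585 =3038.95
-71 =-71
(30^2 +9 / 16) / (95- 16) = 14409 / 1264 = 11.40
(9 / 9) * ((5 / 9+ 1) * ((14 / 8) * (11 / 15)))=539 / 270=2.00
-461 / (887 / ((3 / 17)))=-1383 / 15079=-0.09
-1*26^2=-676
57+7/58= 3313/58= 57.12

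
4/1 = 4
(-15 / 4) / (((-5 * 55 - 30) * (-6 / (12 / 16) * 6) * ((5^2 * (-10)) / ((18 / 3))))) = 3 / 488000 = 0.00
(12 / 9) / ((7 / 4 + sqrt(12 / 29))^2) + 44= 202371940 / 4531323 - 207872 * sqrt(87) / 4531323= 44.23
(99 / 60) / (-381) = -11 / 2540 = -0.00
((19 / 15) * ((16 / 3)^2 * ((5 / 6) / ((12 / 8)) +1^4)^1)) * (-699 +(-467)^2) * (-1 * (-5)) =14803389440 / 243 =60919298.11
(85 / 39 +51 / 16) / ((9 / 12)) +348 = 166213 / 468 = 355.16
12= 12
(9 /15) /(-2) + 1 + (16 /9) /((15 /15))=223 /90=2.48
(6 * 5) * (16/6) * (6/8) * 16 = 960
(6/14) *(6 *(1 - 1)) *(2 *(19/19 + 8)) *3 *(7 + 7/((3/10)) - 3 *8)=0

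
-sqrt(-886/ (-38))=-sqrt(8417)/ 19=-4.83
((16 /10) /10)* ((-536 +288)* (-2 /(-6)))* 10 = -1984 /15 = -132.27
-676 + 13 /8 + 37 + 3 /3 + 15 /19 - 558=-181425 /152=-1193.59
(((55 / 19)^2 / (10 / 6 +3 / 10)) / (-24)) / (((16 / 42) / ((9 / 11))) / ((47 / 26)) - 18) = 0.01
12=12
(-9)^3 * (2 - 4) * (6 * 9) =78732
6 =6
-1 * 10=-10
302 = 302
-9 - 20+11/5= -134/5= -26.80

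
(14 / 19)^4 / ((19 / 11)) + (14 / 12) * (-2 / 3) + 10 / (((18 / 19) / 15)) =3514911566 / 22284891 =157.73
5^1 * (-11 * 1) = -55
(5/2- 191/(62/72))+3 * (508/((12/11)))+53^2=247175/62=3986.69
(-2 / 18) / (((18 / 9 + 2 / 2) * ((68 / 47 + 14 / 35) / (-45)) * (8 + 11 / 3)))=235 / 3038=0.08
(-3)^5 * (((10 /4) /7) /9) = -135 /14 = -9.64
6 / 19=0.32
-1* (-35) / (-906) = -0.04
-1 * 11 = -11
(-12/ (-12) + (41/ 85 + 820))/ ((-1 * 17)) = -69826/ 1445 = -48.32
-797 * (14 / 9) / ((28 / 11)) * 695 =-338503.61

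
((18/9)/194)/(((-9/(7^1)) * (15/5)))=-7/2619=-0.00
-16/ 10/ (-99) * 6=16/ 165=0.10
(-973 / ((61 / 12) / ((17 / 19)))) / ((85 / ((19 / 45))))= -3892 / 4575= -0.85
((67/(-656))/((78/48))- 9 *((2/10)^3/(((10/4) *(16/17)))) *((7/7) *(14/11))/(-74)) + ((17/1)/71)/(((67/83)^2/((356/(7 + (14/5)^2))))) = 1122548548069550907/128254758226595000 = 8.75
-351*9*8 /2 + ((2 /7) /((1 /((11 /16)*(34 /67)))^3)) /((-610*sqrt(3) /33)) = -12636 - 71931233*sqrt(3) /328770050560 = -12636.00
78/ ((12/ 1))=13/ 2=6.50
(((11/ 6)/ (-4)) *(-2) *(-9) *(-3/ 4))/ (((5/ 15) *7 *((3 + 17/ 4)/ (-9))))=-2673/ 812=-3.29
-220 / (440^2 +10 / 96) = -2112 / 1858561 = -0.00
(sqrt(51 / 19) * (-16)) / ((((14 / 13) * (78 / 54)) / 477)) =-34344 * sqrt(969) / 133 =-8038.24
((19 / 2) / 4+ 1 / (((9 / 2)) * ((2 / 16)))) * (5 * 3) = 1495 / 24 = 62.29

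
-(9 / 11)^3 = -729 / 1331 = -0.55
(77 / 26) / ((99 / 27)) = 21 / 26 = 0.81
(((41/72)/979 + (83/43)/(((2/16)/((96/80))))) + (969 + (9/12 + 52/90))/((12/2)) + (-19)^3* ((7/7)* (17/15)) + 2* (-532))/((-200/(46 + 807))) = 41967729341243/1136619000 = 36923.30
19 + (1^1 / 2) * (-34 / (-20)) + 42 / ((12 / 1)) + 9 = 32.35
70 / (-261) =-70 / 261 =-0.27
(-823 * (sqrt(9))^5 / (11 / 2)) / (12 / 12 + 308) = -133326 / 1133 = -117.68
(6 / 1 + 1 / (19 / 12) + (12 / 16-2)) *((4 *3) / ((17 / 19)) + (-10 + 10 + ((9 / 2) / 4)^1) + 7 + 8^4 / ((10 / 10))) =229033865 / 10336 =22158.85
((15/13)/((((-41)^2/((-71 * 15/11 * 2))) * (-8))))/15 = 1065/961532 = 0.00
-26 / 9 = -2.89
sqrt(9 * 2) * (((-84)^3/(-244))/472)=55566 * sqrt(2)/3599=21.83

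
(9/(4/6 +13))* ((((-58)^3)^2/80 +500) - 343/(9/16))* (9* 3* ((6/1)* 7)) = 72849184963632/205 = 355361877871.38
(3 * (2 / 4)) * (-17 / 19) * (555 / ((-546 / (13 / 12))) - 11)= 1819 / 112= 16.24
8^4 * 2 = 8192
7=7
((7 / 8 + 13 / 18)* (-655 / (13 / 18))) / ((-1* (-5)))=-15065 / 52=-289.71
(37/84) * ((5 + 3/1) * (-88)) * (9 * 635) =-12405360/7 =-1772194.29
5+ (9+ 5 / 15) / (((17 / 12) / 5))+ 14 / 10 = 3344 / 85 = 39.34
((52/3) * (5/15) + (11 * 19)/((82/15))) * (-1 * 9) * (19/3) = -2508.54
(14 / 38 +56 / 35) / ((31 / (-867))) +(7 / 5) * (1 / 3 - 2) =-507002 / 8835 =-57.39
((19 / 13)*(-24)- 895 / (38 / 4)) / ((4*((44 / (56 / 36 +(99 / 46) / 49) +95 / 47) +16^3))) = -24349818703 / 3107986563838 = -0.01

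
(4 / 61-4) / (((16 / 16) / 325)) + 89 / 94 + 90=-6810511 / 5734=-1187.74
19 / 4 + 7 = 47 / 4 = 11.75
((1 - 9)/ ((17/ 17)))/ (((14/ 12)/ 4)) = -192/ 7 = -27.43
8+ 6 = 14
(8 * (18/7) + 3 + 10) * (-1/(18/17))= -3995/126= -31.71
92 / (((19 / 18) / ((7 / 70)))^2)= 7452 / 9025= 0.83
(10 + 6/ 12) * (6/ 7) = 9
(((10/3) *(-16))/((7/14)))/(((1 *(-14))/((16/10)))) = 256/21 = 12.19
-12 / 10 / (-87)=2 / 145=0.01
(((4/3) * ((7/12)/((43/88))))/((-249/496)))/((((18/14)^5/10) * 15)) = -10270287104/17070416361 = -0.60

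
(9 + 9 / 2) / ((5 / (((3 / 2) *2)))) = 81 / 10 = 8.10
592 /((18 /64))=18944 /9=2104.89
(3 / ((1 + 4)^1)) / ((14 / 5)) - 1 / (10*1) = 4 / 35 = 0.11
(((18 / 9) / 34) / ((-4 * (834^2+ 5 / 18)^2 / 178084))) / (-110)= 7212402 / 146561928361358015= 0.00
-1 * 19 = -19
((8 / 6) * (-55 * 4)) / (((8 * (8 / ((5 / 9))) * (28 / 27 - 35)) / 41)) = 11275 / 3668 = 3.07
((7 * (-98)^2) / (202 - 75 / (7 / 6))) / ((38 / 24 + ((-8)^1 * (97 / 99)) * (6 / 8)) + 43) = 5176556 / 410423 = 12.61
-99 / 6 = -33 / 2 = -16.50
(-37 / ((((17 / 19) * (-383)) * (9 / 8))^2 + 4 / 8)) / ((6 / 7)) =-2991968 / 10301563059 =-0.00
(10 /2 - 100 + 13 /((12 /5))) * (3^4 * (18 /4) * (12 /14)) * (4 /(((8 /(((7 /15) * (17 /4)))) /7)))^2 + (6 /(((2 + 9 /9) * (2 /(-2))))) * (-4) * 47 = -345163085 /256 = -1348293.30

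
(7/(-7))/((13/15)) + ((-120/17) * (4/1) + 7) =-4948/221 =-22.39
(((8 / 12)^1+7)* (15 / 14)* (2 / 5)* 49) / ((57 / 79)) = 223.14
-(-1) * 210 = 210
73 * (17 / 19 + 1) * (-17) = -2351.37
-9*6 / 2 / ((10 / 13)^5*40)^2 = -3722179279923 / 16000000000000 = -0.23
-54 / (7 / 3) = -162 / 7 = -23.14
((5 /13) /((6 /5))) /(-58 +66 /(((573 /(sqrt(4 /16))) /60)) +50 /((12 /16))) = 4775 /180596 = 0.03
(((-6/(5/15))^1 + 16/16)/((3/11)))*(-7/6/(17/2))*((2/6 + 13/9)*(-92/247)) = -5.67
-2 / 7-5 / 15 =-13 / 21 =-0.62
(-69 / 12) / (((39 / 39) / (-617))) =14191 / 4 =3547.75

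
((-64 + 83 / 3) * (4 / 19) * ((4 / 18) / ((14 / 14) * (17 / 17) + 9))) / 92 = -109 / 58995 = -0.00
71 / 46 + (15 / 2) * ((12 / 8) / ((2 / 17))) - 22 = 13831 / 184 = 75.17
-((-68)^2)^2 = -21381376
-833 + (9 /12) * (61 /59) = -832.22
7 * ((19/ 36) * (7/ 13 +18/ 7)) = 5377/ 468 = 11.49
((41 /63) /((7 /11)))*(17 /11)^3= 201433 /53361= 3.77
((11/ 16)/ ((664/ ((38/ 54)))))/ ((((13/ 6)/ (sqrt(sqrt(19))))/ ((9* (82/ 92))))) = 8569* 19^(1/ 4)/ 3176576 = 0.01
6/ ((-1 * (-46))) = 3/ 23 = 0.13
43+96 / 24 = 47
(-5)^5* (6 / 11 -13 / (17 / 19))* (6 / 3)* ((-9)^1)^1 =-147093750 / 187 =-786597.59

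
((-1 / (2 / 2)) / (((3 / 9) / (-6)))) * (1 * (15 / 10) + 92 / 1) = 1683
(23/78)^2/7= 529/42588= 0.01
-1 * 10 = -10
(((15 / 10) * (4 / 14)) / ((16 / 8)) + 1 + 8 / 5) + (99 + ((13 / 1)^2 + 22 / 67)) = 1271659 / 4690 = 271.14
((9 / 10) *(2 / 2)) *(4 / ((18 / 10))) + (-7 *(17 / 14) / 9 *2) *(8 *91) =-12358 / 9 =-1373.11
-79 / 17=-4.65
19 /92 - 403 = -37057 /92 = -402.79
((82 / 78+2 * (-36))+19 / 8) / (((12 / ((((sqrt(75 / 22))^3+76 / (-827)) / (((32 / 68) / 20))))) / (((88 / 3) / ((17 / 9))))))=22357775 / 64506 - 1215625 * sqrt(66) / 416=-23393.27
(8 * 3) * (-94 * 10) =-22560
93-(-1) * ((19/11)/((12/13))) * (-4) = 2822/33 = 85.52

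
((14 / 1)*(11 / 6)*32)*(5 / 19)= 12320 / 57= 216.14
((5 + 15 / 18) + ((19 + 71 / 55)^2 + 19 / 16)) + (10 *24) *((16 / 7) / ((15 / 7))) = 97972513 / 145200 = 674.74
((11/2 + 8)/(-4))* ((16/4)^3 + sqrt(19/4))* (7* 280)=-423360 - 6615* sqrt(19)/2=-437777.06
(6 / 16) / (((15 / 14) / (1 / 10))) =7 / 200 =0.04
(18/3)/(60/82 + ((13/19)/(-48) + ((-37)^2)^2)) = 224352/70078654939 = 0.00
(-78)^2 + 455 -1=6538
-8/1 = -8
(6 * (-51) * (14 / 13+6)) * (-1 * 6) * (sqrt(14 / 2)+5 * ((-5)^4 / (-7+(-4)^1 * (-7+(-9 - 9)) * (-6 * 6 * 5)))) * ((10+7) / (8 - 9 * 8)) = 560840625 / 936364 - 179469 * sqrt(7) / 52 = -8532.40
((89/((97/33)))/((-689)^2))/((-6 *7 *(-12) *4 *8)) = 979/247553709312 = 0.00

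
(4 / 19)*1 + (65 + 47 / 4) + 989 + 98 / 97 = 7865709 / 7372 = 1066.97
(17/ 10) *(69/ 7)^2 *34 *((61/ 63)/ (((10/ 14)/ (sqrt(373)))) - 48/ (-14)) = 33022296/ 1715 + 9325741 *sqrt(373)/ 1225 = 166283.53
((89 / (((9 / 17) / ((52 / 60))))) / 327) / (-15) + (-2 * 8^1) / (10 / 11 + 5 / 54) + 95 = 6224885524 / 78798825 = 79.00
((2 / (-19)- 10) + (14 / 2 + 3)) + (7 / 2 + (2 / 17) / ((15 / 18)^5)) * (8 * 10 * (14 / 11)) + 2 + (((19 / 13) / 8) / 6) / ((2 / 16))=67258443211 / 173208750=388.31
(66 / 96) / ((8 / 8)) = 11 / 16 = 0.69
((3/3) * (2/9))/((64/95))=95/288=0.33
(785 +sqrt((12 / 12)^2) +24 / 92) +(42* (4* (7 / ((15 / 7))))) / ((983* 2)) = 88914416 / 113045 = 786.54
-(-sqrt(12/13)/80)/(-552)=-sqrt(39)/287040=-0.00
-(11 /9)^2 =-121 /81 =-1.49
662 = 662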